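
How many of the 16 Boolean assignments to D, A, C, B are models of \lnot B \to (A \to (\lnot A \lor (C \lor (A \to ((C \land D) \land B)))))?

14

Initial set: {T (\lnot B \to (A \to (\lnot A \lor (C \lor (A \to ((C \land D) \land B))))))}.
T (\lnot B \to (A \to (\lnot A \lor (C \lor (A \to ((C \land D) \land B)))))): β-rule — branch into F \lnot B  //  T (A \to (\lnot A \lor (C \lor (A \to ((C \land D) \land B))))).
  branch 1 (add F \lnot B):
    ○ open, literals {B=true}.
  branch 2 (add T (A \to (\lnot A \lor (C \lor (A \to ((C \land D) \land B)))))):
    T (A \to (\lnot A \lor (C \lor (A \to ((C \land D) \land B))))): β-rule — branch into F A  //  T (\lnot A \lor (C \lor (A \to ((C \land D) \land B)))).
      branch 2.1 (add F A):
        ○ open, literals {A=false}.
      branch 2.2 (add T (\lnot A \lor (C \lor (A \to ((C \land D) \land B))))):
        T (\lnot A \lor (C \lor (A \to ((C \land D) \land B)))): β-rule — branch into T \lnot A  //  T (C \lor (A \to ((C \land D) \land B))).
          branch 2.2.1 (add T \lnot A):
            ○ open, literals {A=false}.
          branch 2.2.2 (add T (C \lor (A \to ((C \land D) \land B)))):
            T (C \lor (A \to ((C \land D) \land B))): β-rule — branch into T C  //  T (A \to ((C \land D) \land B)).
              branch 2.2.2.1 (add T C):
                ○ open, literals {C=true}.
              branch 2.2.2.2 (add T (A \to ((C \land D) \land B))):
                T (A \to ((C \land D) \land B)): β-rule — branch into F A  //  T ((C \land D) \land B).
                  branch 2.2.2.2.1 (add F A):
                    ○ open, literals {A=false}.
                  branch 2.2.2.2.2 (add T ((C \land D) \land B)):
                    T ((C \land D) \land B): α-rule — add T (C \land D), T B.
                    T (C \land D): α-rule — add T C, T D.
                    ○ open, literals {B=true, C=true, D=true}.
0 branches closed, 6 open.
Each open branch fixes some atoms; the unmentioned ones are free. Counting distinct full assignments: branch {B=true} (D, A, C) contributes 8 new; branch {A=false} (D, C, B) contributes 4 new; branch {A=false} (D, C, B) contributes 0 new; branch {C=true} (D, A, B) contributes 2 new; branch {A=false} (D, C, B) contributes 0 new; branch {B=true, C=true, D=true} (A) contributes 0 new. Total: 14.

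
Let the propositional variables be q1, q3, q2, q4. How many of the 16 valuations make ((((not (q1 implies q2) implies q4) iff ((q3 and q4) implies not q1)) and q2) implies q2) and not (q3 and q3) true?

8

Initial set: {(((((not (q1 implies q2) implies q4) iff ((q3 and q4) implies not q1)) and q2) implies q2) and not (q3 and q3))}.
(((((not (q1 implies q2) implies q4) iff ((q3 and q4) implies not q1)) and q2) implies q2) and not (q3 and q3)): α-rule — add ((((not (q1 implies q2) implies q4) iff ((q3 and q4) implies not q1)) and q2) implies q2), not (q3 and q3).
((((not (q1 implies q2) implies q4) iff ((q3 and q4) implies not q1)) and q2) implies q2): β-rule — branch into not (((not (q1 implies q2) implies q4) iff ((q3 and q4) implies not q1)) and q2)  //  q2.
  branch 1 (add not (((not (q1 implies q2) implies q4) iff ((q3 and q4) implies not q1)) and q2)):
    not (q3 and q3): β-rule — branch into not q3  //  not q3.
      branch 1.1 (add not q3):
        not (((not (q1 implies q2) implies q4) iff ((q3 and q4) implies not q1)) and q2): β-rule — branch into not ((not (q1 implies q2) implies q4) iff ((q3 and q4) implies not q1))  //  not q2.
          branch 1.1.1 (add not ((not (q1 implies q2) implies q4) iff ((q3 and q4) implies not q1))):
            not ((not (q1 implies q2) implies q4) iff ((q3 and q4) implies not q1)): β-rule — branch into (not (q1 implies q2) implies q4), not ((q3 and q4) implies not q1)  //  not (not (q1 implies q2) implies q4), ((q3 and q4) implies not q1).
              branch 1.1.1.1 (add (not (q1 implies q2) implies q4), not ((q3 and q4) implies not q1)):
                not ((q3 and q4) implies not q1): α-rule — add (q3 and q4), not not q1.
                (q3 and q4): α-rule — add q3, q4.
                × closes — contains both q3 and not q3.
              branch 1.1.1.2 (add not (not (q1 implies q2) implies q4), ((q3 and q4) implies not q1)):
                not (not (q1 implies q2) implies q4): α-rule — add not (q1 implies q2), not q4.
                not (q1 implies q2): α-rule — add q1, not q2.
                ((q3 and q4) implies not q1): β-rule — branch into not (q3 and q4)  //  not q1.
                  branch 1.1.1.2.1 (add not (q3 and q4)):
                    not (q3 and q4): β-rule — branch into not q3  //  not q4.
                      branch 1.1.1.2.1.1 (add not q3):
                        ○ open, literals {q1=1, q2=0, q3=0, q4=0}.
                      branch 1.1.1.2.1.2 (add not q4):
                        ○ open, literals {q1=1, q2=0, q3=0, q4=0}.
                  branch 1.1.1.2.2 (add not q1):
                    × closes — contains both q1 and not q1.
          branch 1.1.2 (add not q2):
            ○ open, literals {q2=0, q3=0}.
      branch 1.2 (add not q3):
        not (((not (q1 implies q2) implies q4) iff ((q3 and q4) implies not q1)) and q2): β-rule — branch into not ((not (q1 implies q2) implies q4) iff ((q3 and q4) implies not q1))  //  not q2.
          branch 1.2.1 (add not ((not (q1 implies q2) implies q4) iff ((q3 and q4) implies not q1))):
            not ((not (q1 implies q2) implies q4) iff ((q3 and q4) implies not q1)): β-rule — branch into (not (q1 implies q2) implies q4), not ((q3 and q4) implies not q1)  //  not (not (q1 implies q2) implies q4), ((q3 and q4) implies not q1).
              branch 1.2.1.1 (add (not (q1 implies q2) implies q4), not ((q3 and q4) implies not q1)):
                not ((q3 and q4) implies not q1): α-rule — add (q3 and q4), not not q1.
                (q3 and q4): α-rule — add q3, q4.
                × closes — contains both q3 and not q3.
              branch 1.2.1.2 (add not (not (q1 implies q2) implies q4), ((q3 and q4) implies not q1)):
                not (not (q1 implies q2) implies q4): α-rule — add not (q1 implies q2), not q4.
                not (q1 implies q2): α-rule — add q1, not q2.
                ((q3 and q4) implies not q1): β-rule — branch into not (q3 and q4)  //  not q1.
                  branch 1.2.1.2.1 (add not (q3 and q4)):
                    not (q3 and q4): β-rule — branch into not q3  //  not q4.
                      branch 1.2.1.2.1.1 (add not q3):
                        ○ open, literals {q1=1, q2=0, q3=0, q4=0}.
                      branch 1.2.1.2.1.2 (add not q4):
                        ○ open, literals {q1=1, q2=0, q3=0, q4=0}.
                  branch 1.2.1.2.2 (add not q1):
                    × closes — contains both q1 and not q1.
          branch 1.2.2 (add not q2):
            ○ open, literals {q2=0, q3=0}.
  branch 2 (add q2):
    not (q3 and q3): β-rule — branch into not q3  //  not q3.
      branch 2.1 (add not q3):
        ○ open, literals {q2=1, q3=0}.
      branch 2.2 (add not q3):
        ○ open, literals {q2=1, q3=0}.
4 branches closed, 8 open.
Each open branch fixes some atoms; the unmentioned ones are free. Counting distinct full assignments: branch {q1=1, q2=0, q3=0, q4=0} (none free) contributes 1 new; branch {q1=1, q2=0, q3=0, q4=0} (none free) contributes 0 new; branch {q2=0, q3=0} (q1, q4) contributes 3 new; branch {q1=1, q2=0, q3=0, q4=0} (none free) contributes 0 new; branch {q1=1, q2=0, q3=0, q4=0} (none free) contributes 0 new; branch {q2=0, q3=0} (q1, q4) contributes 0 new; branch {q2=1, q3=0} (q1, q4) contributes 4 new; branch {q2=1, q3=0} (q1, q4) contributes 0 new. Total: 8.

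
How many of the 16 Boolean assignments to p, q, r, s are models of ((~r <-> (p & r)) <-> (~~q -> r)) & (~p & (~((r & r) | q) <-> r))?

2

Initial set: {(((~r <-> (p & r)) <-> (~~q -> r)) & (~p & (~((r & r) | q) <-> r)))}.
(((~r <-> (p & r)) <-> (~~q -> r)) & (~p & (~((r & r) | q) <-> r))): α-rule — add ((~r <-> (p & r)) <-> (~~q -> r)), (~p & (~((r & r) | q) <-> r)).
(~p & (~((r & r) | q) <-> r)): α-rule — add ~p, (~((r & r) | q) <-> r).
((~r <-> (p & r)) <-> (~~q -> r)): β-rule — branch into (~r <-> (p & r)), (~~q -> r)  //  ~(~r <-> (p & r)), ~(~~q -> r).
  branch 1 (add (~r <-> (p & r)), (~~q -> r)):
    (~((r & r) | q) <-> r): β-rule — branch into ~((r & r) | q), r  //  ~~((r & r) | q), ~r.
      branch 1.1 (add ~((r & r) | q), r):
        ~((r & r) | q): α-rule — add ~(r & r), ~q.
        (~r <-> (p & r)): β-rule — branch into ~r, (p & r)  //  ~~r, ~(p & r).
          branch 1.1.1 (add ~r, (p & r)):
            × closes — contains both r and ~r.
          branch 1.1.2 (add ~~r, ~(p & r)):
            (~~q -> r): β-rule — branch into ~~~q  //  r.
              branch 1.1.2.1 (add ~~~q):
                ~~~q: drop double negation, giving ~q.
                ~(r & r): β-rule — branch into ~r  //  ~r.
                  branch 1.1.2.1.1 (add ~r):
                    × closes — contains both r and ~r.
                  branch 1.1.2.1.2 (add ~r):
                    × closes — contains both r and ~r.
              branch 1.1.2.2 (add r):
                ~(r & r): β-rule — branch into ~r  //  ~r.
                  branch 1.1.2.2.1 (add ~r):
                    × closes — contains both r and ~r.
                  branch 1.1.2.2.2 (add ~r):
                    × closes — contains both r and ~r.
      branch 1.2 (add ~~((r & r) | q), ~r):
        (~r <-> (p & r)): β-rule — branch into ~r, (p & r)  //  ~~r, ~(p & r).
          branch 1.2.1 (add ~r, (p & r)):
            (p & r): α-rule — add p, r.
            × closes — contains both p and ~p.
          branch 1.2.2 (add ~~r, ~(p & r)):
            × closes — contains both r and ~r.
  branch 2 (add ~(~r <-> (p & r)), ~(~~q -> r)):
    ~(~~q -> r): α-rule — add ~~q, ~r.
    ~~q: drop double negation, giving q.
    (~((r & r) | q) <-> r): β-rule — branch into ~((r & r) | q), r  //  ~~((r & r) | q), ~r.
      branch 2.1 (add ~((r & r) | q), r):
        × closes — contains both r and ~r.
      branch 2.2 (add ~~((r & r) | q), ~r):
        ~(~r <-> (p & r)): β-rule — branch into ~r, ~(p & r)  //  ~~r, (p & r).
          branch 2.2.1 (add ~r, ~(p & r)):
            ~~((r & r) | q): β-rule — branch into (r & r)  //  q.
              branch 2.2.1.1 (add (r & r)):
                (r & r): α-rule — add r, r.
                × closes — contains both r and ~r.
              branch 2.2.1.2 (add q):
                ~(p & r): β-rule — branch into ~p  //  ~r.
                  branch 2.2.1.2.1 (add ~p):
                    ○ open, literals {p=false, q=true, r=false}.
                  branch 2.2.1.2.2 (add ~r):
                    ○ open, literals {p=false, q=true, r=false}.
          branch 2.2.2 (add ~~r, (p & r)):
            × closes — contains both r and ~r.
10 branches closed, 2 open.
Each open branch fixes some atoms; the unmentioned ones are free. Counting distinct full assignments: branch {p=false, q=true, r=false} (s) contributes 2 new; branch {p=false, q=true, r=false} (s) contributes 0 new. Total: 2.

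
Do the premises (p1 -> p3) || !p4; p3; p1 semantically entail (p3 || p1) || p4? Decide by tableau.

Initial set: {((p1 -> p3) || !p4); p3; p1; !((p3 || p1) || p4)}.
!((p3 || p1) || p4): α-rule — add !(p3 || p1), !p4.
!(p3 || p1): α-rule — add !p3, !p1.
× closes — contains both p3 and !p3.
All 1 branch closes.
Every branch closed, so the premises entail the conclusion.

Yes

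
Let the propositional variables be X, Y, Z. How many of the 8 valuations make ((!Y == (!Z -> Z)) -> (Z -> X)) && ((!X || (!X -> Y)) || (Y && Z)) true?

7

Initial set: {(((!Y == (!Z -> Z)) -> (Z -> X)) && ((!X || (!X -> Y)) || (Y && Z)))}.
(((!Y == (!Z -> Z)) -> (Z -> X)) && ((!X || (!X -> Y)) || (Y && Z))): α-rule — add ((!Y == (!Z -> Z)) -> (Z -> X)), ((!X || (!X -> Y)) || (Y && Z)).
((!Y == (!Z -> Z)) -> (Z -> X)): β-rule — branch into !(!Y == (!Z -> Z))  //  (Z -> X).
  branch 1 (add !(!Y == (!Z -> Z))):
    ((!X || (!X -> Y)) || (Y && Z)): β-rule — branch into (!X || (!X -> Y))  //  (Y && Z).
      branch 1.1 (add (!X || (!X -> Y))):
        !(!Y == (!Z -> Z)): β-rule — branch into !Y, !(!Z -> Z)  //  !!Y, (!Z -> Z).
          branch 1.1.1 (add !Y, !(!Z -> Z)):
            !(!Z -> Z): α-rule — add !Z, !Z.
            (!X || (!X -> Y)): β-rule — branch into !X  //  (!X -> Y).
              branch 1.1.1.1 (add !X):
                ○ open, literals {X=false, Y=false, Z=false}.
              branch 1.1.1.2 (add (!X -> Y)):
                (!X -> Y): β-rule — branch into !!X  //  Y.
                  branch 1.1.1.2.1 (add !!X):
                    ○ open, literals {X=true, Y=false, Z=false}.
                  branch 1.1.1.2.2 (add Y):
                    × closes — contains both Y and !Y.
          branch 1.1.2 (add !!Y, (!Z -> Z)):
            (!X || (!X -> Y)): β-rule — branch into !X  //  (!X -> Y).
              branch 1.1.2.1 (add !X):
                (!Z -> Z): β-rule — branch into !!Z  //  Z.
                  branch 1.1.2.1.1 (add !!Z):
                    ○ open, literals {X=false, Y=true, Z=true}.
                  branch 1.1.2.1.2 (add Z):
                    ○ open, literals {X=false, Y=true, Z=true}.
              branch 1.1.2.2 (add (!X -> Y)):
                (!Z -> Z): β-rule — branch into !!Z  //  Z.
                  branch 1.1.2.2.1 (add !!Z):
                    (!X -> Y): β-rule — branch into !!X  //  Y.
                      branch 1.1.2.2.1.1 (add !!X):
                        ○ open, literals {X=true, Y=true, Z=true}.
                      branch 1.1.2.2.1.2 (add Y):
                        ○ open, literals {Y=true, Z=true}.
                  branch 1.1.2.2.2 (add Z):
                    (!X -> Y): β-rule — branch into !!X  //  Y.
                      branch 1.1.2.2.2.1 (add !!X):
                        ○ open, literals {X=true, Y=true, Z=true}.
                      branch 1.1.2.2.2.2 (add Y):
                        ○ open, literals {Y=true, Z=true}.
      branch 1.2 (add (Y && Z)):
        (Y && Z): α-rule — add Y, Z.
        !(!Y == (!Z -> Z)): β-rule — branch into !Y, !(!Z -> Z)  //  !!Y, (!Z -> Z).
          branch 1.2.1 (add !Y, !(!Z -> Z)):
            × closes — contains both Y and !Y.
          branch 1.2.2 (add !!Y, (!Z -> Z)):
            (!Z -> Z): β-rule — branch into !!Z  //  Z.
              branch 1.2.2.1 (add !!Z):
                ○ open, literals {Y=true, Z=true}.
              branch 1.2.2.2 (add Z):
                ○ open, literals {Y=true, Z=true}.
  branch 2 (add (Z -> X)):
    ((!X || (!X -> Y)) || (Y && Z)): β-rule — branch into (!X || (!X -> Y))  //  (Y && Z).
      branch 2.1 (add (!X || (!X -> Y))):
        (Z -> X): β-rule — branch into !Z  //  X.
          branch 2.1.1 (add !Z):
            (!X || (!X -> Y)): β-rule — branch into !X  //  (!X -> Y).
              branch 2.1.1.1 (add !X):
                ○ open, literals {X=false, Z=false}.
              branch 2.1.1.2 (add (!X -> Y)):
                (!X -> Y): β-rule — branch into !!X  //  Y.
                  branch 2.1.1.2.1 (add !!X):
                    ○ open, literals {X=true, Z=false}.
                  branch 2.1.1.2.2 (add Y):
                    ○ open, literals {Y=true, Z=false}.
          branch 2.1.2 (add X):
            (!X || (!X -> Y)): β-rule — branch into !X  //  (!X -> Y).
              branch 2.1.2.1 (add !X):
                × closes — contains both X and !X.
              branch 2.1.2.2 (add (!X -> Y)):
                (!X -> Y): β-rule — branch into !!X  //  Y.
                  branch 2.1.2.2.1 (add !!X):
                    ○ open, literals {X=true}.
                  branch 2.1.2.2.2 (add Y):
                    ○ open, literals {X=true, Y=true}.
      branch 2.2 (add (Y && Z)):
        (Y && Z): α-rule — add Y, Z.
        (Z -> X): β-rule — branch into !Z  //  X.
          branch 2.2.1 (add !Z):
            × closes — contains both Z and !Z.
          branch 2.2.2 (add X):
            ○ open, literals {X=true, Y=true, Z=true}.
4 branches closed, 16 open.
Each open branch fixes some atoms; the unmentioned ones are free. Counting distinct full assignments: branch {X=false, Y=false, Z=false} (none free) contributes 1 new; branch {X=true, Y=false, Z=false} (none free) contributes 1 new; branch {X=false, Y=true, Z=true} (none free) contributes 1 new; branch {X=false, Y=true, Z=true} (none free) contributes 0 new; branch {X=true, Y=true, Z=true} (none free) contributes 1 new; branch {Y=true, Z=true} (X) contributes 0 new; branch {X=true, Y=true, Z=true} (none free) contributes 0 new; branch {Y=true, Z=true} (X) contributes 0 new; branch {Y=true, Z=true} (X) contributes 0 new; branch {Y=true, Z=true} (X) contributes 0 new; branch {X=false, Z=false} (Y) contributes 1 new; branch {X=true, Z=false} (Y) contributes 1 new; branch {Y=true, Z=false} (X) contributes 0 new; branch {X=true} (Y, Z) contributes 1 new; branch {X=true, Y=true} (Z) contributes 0 new; branch {X=true, Y=true, Z=true} (none free) contributes 0 new. Total: 7.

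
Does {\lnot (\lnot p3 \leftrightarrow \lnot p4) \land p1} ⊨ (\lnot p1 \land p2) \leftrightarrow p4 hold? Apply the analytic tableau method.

Initial set: {(\lnot (\lnot p3 \leftrightarrow \lnot p4) \land p1); \lnot ((\lnot p1 \land p2) \leftrightarrow p4)}.
(\lnot (\lnot p3 \leftrightarrow \lnot p4) \land p1): α-rule — add \lnot (\lnot p3 \leftrightarrow \lnot p4), p1.
\lnot ((\lnot p1 \land p2) \leftrightarrow p4): β-rule — branch into (\lnot p1 \land p2), \lnot p4  //  \lnot (\lnot p1 \land p2), p4.
  branch 1 (add (\lnot p1 \land p2), \lnot p4):
    (\lnot p1 \land p2): α-rule — add \lnot p1, p2.
    × closes — contains both p1 and \lnot p1.
  branch 2 (add \lnot (\lnot p1 \land p2), p4):
    \lnot (\lnot p3 \leftrightarrow \lnot p4): β-rule — branch into \lnot p3, \lnot \lnot p4  //  \lnot \lnot p3, \lnot p4.
      branch 2.1 (add \lnot p3, \lnot \lnot p4):
        \lnot (\lnot p1 \land p2): β-rule — branch into \lnot \lnot p1  //  \lnot p2.
          branch 2.1.1 (add \lnot \lnot p1):
            ○ open, literals {p1=1, p3=0, p4=1}.
          branch 2.1.2 (add \lnot p2):
            ○ open, literals {p1=1, p2=0, p3=0, p4=1}.
      branch 2.2 (add \lnot \lnot p3, \lnot p4):
        × closes — contains both p4 and \lnot p4.
2 branches closed, 2 open.
An open branch gives a countermodel: p1=1, p3=0, p4=1 (unmentioned atoms arbitrary); the premises hold there but the conclusion fails.

No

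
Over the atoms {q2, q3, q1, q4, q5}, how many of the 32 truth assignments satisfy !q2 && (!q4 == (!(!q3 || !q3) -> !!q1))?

8

Initial set: {T (!q2 && (!q4 == (!(!q3 || !q3) -> !!q1)))}.
T (!q2 && (!q4 == (!(!q3 || !q3) -> !!q1))): α-rule — add T !q2, T (!q4 == (!(!q3 || !q3) -> !!q1)).
T (!q4 == (!(!q3 || !q3) -> !!q1)): β-rule — branch into T !q4, T (!(!q3 || !q3) -> !!q1)  //  F !q4, F (!(!q3 || !q3) -> !!q1).
  branch 1 (add T !q4, T (!(!q3 || !q3) -> !!q1)):
    T (!(!q3 || !q3) -> !!q1): β-rule — branch into F !(!q3 || !q3)  //  T !!q1.
      branch 1.1 (add F !(!q3 || !q3)):
        F !(!q3 || !q3): β-rule — branch into T !q3  //  T !q3.
          branch 1.1.1 (add T !q3):
            ○ open, literals {q2=0, q3=0, q4=0}.
          branch 1.1.2 (add T !q3):
            ○ open, literals {q2=0, q3=0, q4=0}.
      branch 1.2 (add T !!q1):
        T !!q1: drop double negation, giving T q1.
        ○ open, literals {q1=1, q2=0, q4=0}.
  branch 2 (add F !q4, F (!(!q3 || !q3) -> !!q1)):
    F (!(!q3 || !q3) -> !!q1): α-rule — add T !(!q3 || !q3), F !!q1.
    T !(!q3 || !q3): α-rule — add F !q3, F !q3.
    F !!q1: drop double negation, giving F q1.
    ○ open, literals {q1=0, q2=0, q3=1, q4=1}.
0 branches closed, 4 open.
Each open branch fixes some atoms; the unmentioned ones are free. Counting distinct full assignments: branch {q2=0, q3=0, q4=0} (q1, q5) contributes 4 new; branch {q2=0, q3=0, q4=0} (q1, q5) contributes 0 new; branch {q1=1, q2=0, q4=0} (q3, q5) contributes 2 new; branch {q1=0, q2=0, q3=1, q4=1} (q5) contributes 2 new. Total: 8.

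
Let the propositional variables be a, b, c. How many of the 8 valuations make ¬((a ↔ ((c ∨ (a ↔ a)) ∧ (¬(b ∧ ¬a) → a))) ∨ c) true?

1

Initial set: {¬((a ↔ ((c ∨ (a ↔ a)) ∧ (¬(b ∧ ¬a) → a))) ∨ c)}.
¬((a ↔ ((c ∨ (a ↔ a)) ∧ (¬(b ∧ ¬a) → a))) ∨ c): α-rule — add ¬(a ↔ ((c ∨ (a ↔ a)) ∧ (¬(b ∧ ¬a) → a))), ¬c.
¬(a ↔ ((c ∨ (a ↔ a)) ∧ (¬(b ∧ ¬a) → a))): β-rule — branch into a, ¬((c ∨ (a ↔ a)) ∧ (¬(b ∧ ¬a) → a))  //  ¬a, ((c ∨ (a ↔ a)) ∧ (¬(b ∧ ¬a) → a)).
  branch 1 (add a, ¬((c ∨ (a ↔ a)) ∧ (¬(b ∧ ¬a) → a))):
    ¬((c ∨ (a ↔ a)) ∧ (¬(b ∧ ¬a) → a)): β-rule — branch into ¬(c ∨ (a ↔ a))  //  ¬(¬(b ∧ ¬a) → a).
      branch 1.1 (add ¬(c ∨ (a ↔ a))):
        ¬(c ∨ (a ↔ a)): α-rule — add ¬c, ¬(a ↔ a).
        ¬(a ↔ a): β-rule — branch into a, ¬a  //  ¬a, a.
          branch 1.1.1 (add a, ¬a):
            × closes — contains both a and ¬a.
          branch 1.1.2 (add ¬a, a):
            × closes — contains both a and ¬a.
      branch 1.2 (add ¬(¬(b ∧ ¬a) → a)):
        ¬(¬(b ∧ ¬a) → a): α-rule — add ¬(b ∧ ¬a), ¬a.
        × closes — contains both a and ¬a.
  branch 2 (add ¬a, ((c ∨ (a ↔ a)) ∧ (¬(b ∧ ¬a) → a))):
    ((c ∨ (a ↔ a)) ∧ (¬(b ∧ ¬a) → a)): α-rule — add (c ∨ (a ↔ a)), (¬(b ∧ ¬a) → a).
    (c ∨ (a ↔ a)): β-rule — branch into c  //  (a ↔ a).
      branch 2.1 (add c):
        × closes — contains both c and ¬c.
      branch 2.2 (add (a ↔ a)):
        (¬(b ∧ ¬a) → a): β-rule — branch into ¬¬(b ∧ ¬a)  //  a.
          branch 2.2.1 (add ¬¬(b ∧ ¬a)):
            ¬¬(b ∧ ¬a): α-rule — add b, ¬a.
            (a ↔ a): β-rule — branch into a, a  //  ¬a, ¬a.
              branch 2.2.1.1 (add a, a):
                × closes — contains both a and ¬a.
              branch 2.2.1.2 (add ¬a, ¬a):
                ○ open, literals {a=F, b=T, c=F}.
          branch 2.2.2 (add a):
            × closes — contains both a and ¬a.
6 branches closed, 1 open.
Each open branch fixes some atoms; the unmentioned ones are free. Counting distinct full assignments: branch {a=F, b=T, c=F} (none free) contributes 1 new. Total: 1.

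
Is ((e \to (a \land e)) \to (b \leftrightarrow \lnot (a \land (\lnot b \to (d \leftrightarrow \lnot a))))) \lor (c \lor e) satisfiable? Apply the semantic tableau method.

Initial set: {(((e \to (a \land e)) \to (b \leftrightarrow \lnot (a \land (\lnot b \to (d \leftrightarrow \lnot a))))) \lor (c \lor e))}.
(((e \to (a \land e)) \to (b \leftrightarrow \lnot (a \land (\lnot b \to (d \leftrightarrow \lnot a))))) \lor (c \lor e)): β-rule — branch into ((e \to (a \land e)) \to (b \leftrightarrow \lnot (a \land (\lnot b \to (d \leftrightarrow \lnot a)))))  //  (c \lor e).
  branch 1 (add ((e \to (a \land e)) \to (b \leftrightarrow \lnot (a \land (\lnot b \to (d \leftrightarrow \lnot a)))))):
    ((e \to (a \land e)) \to (b \leftrightarrow \lnot (a \land (\lnot b \to (d \leftrightarrow \lnot a))))): β-rule — branch into \lnot (e \to (a \land e))  //  (b \leftrightarrow \lnot (a \land (\lnot b \to (d \leftrightarrow \lnot a)))).
      branch 1.1 (add \lnot (e \to (a \land e))):
        \lnot (e \to (a \land e)): α-rule — add e, \lnot (a \land e).
        \lnot (a \land e): β-rule — branch into \lnot a  //  \lnot e.
          branch 1.1.1 (add \lnot a):
            ○ open, literals {a=F, e=T}.
          branch 1.1.2 (add \lnot e):
            × closes — contains both e and \lnot e.
      branch 1.2 (add (b \leftrightarrow \lnot (a \land (\lnot b \to (d \leftrightarrow \lnot a))))):
        (b \leftrightarrow \lnot (a \land (\lnot b \to (d \leftrightarrow \lnot a)))): β-rule — branch into b, \lnot (a \land (\lnot b \to (d \leftrightarrow \lnot a)))  //  \lnot b, \lnot \lnot (a \land (\lnot b \to (d \leftrightarrow \lnot a))).
          branch 1.2.1 (add b, \lnot (a \land (\lnot b \to (d \leftrightarrow \lnot a)))):
            \lnot (a \land (\lnot b \to (d \leftrightarrow \lnot a))): β-rule — branch into \lnot a  //  \lnot (\lnot b \to (d \leftrightarrow \lnot a)).
              branch 1.2.1.1 (add \lnot a):
                ○ open, literals {a=F, b=T}.
              branch 1.2.1.2 (add \lnot (\lnot b \to (d \leftrightarrow \lnot a))):
                \lnot (\lnot b \to (d \leftrightarrow \lnot a)): α-rule — add \lnot b, \lnot (d \leftrightarrow \lnot a).
                × closes — contains both b and \lnot b.
          branch 1.2.2 (add \lnot b, \lnot \lnot (a \land (\lnot b \to (d \leftrightarrow \lnot a)))):
            \lnot \lnot (a \land (\lnot b \to (d \leftrightarrow \lnot a))): α-rule — add a, (\lnot b \to (d \leftrightarrow \lnot a)).
            (\lnot b \to (d \leftrightarrow \lnot a)): β-rule — branch into \lnot \lnot b  //  (d \leftrightarrow \lnot a).
              branch 1.2.2.1 (add \lnot \lnot b):
                × closes — contains both b and \lnot b.
              branch 1.2.2.2 (add (d \leftrightarrow \lnot a)):
                (d \leftrightarrow \lnot a): β-rule — branch into d, \lnot a  //  \lnot d, \lnot \lnot a.
                  branch 1.2.2.2.1 (add d, \lnot a):
                    × closes — contains both a and \lnot a.
                  branch 1.2.2.2.2 (add \lnot d, \lnot \lnot a):
                    ○ open, literals {a=T, b=F, d=F}.
  branch 2 (add (c \lor e)):
    (c \lor e): β-rule — branch into c  //  e.
      branch 2.1 (add c):
        ○ open, literals {c=T}.
      branch 2.2 (add e):
        ○ open, literals {e=T}.
4 branches closed, 5 open.
An open branch gives a satisfying assignment: a=F, e=T.

Satisfiable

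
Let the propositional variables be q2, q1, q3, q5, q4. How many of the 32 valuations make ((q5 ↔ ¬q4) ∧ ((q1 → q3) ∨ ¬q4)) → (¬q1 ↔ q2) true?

25

Initial set: {(((q5 ↔ ¬q4) ∧ ((q1 → q3) ∨ ¬q4)) → (¬q1 ↔ q2))}.
(((q5 ↔ ¬q4) ∧ ((q1 → q3) ∨ ¬q4)) → (¬q1 ↔ q2)): β-rule — branch into ¬((q5 ↔ ¬q4) ∧ ((q1 → q3) ∨ ¬q4))  //  (¬q1 ↔ q2).
  branch 1 (add ¬((q5 ↔ ¬q4) ∧ ((q1 → q3) ∨ ¬q4))):
    ¬((q5 ↔ ¬q4) ∧ ((q1 → q3) ∨ ¬q4)): β-rule — branch into ¬(q5 ↔ ¬q4)  //  ¬((q1 → q3) ∨ ¬q4).
      branch 1.1 (add ¬(q5 ↔ ¬q4)):
        ¬(q5 ↔ ¬q4): β-rule — branch into q5, ¬¬q4  //  ¬q5, ¬q4.
          branch 1.1.1 (add q5, ¬¬q4):
            ○ open, literals {q4=T, q5=T}.
          branch 1.1.2 (add ¬q5, ¬q4):
            ○ open, literals {q4=F, q5=F}.
      branch 1.2 (add ¬((q1 → q3) ∨ ¬q4)):
        ¬((q1 → q3) ∨ ¬q4): α-rule — add ¬(q1 → q3), ¬¬q4.
        ¬(q1 → q3): α-rule — add q1, ¬q3.
        ○ open, literals {q1=T, q3=F, q4=T}.
  branch 2 (add (¬q1 ↔ q2)):
    (¬q1 ↔ q2): β-rule — branch into ¬q1, q2  //  ¬¬q1, ¬q2.
      branch 2.1 (add ¬q1, q2):
        ○ open, literals {q1=F, q2=T}.
      branch 2.2 (add ¬¬q1, ¬q2):
        ○ open, literals {q1=T, q2=F}.
0 branches closed, 5 open.
Each open branch fixes some atoms; the unmentioned ones are free. Counting distinct full assignments: branch {q4=T, q5=T} (q2, q1, q3) contributes 8 new; branch {q4=F, q5=F} (q2, q1, q3) contributes 8 new; branch {q1=T, q3=F, q4=T} (q2, q5) contributes 2 new; branch {q1=F, q2=T} (q3, q5, q4) contributes 4 new; branch {q1=T, q2=F} (q3, q5, q4) contributes 3 new. Total: 25.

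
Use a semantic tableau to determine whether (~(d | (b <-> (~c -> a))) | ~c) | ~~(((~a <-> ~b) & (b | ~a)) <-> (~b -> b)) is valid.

Not valid

Assume the negation and expand:
Initial set: {F ((~(d | (b <-> (~c -> a))) | ~c) | ~~(((~a <-> ~b) & (b | ~a)) <-> (~b -> b)))}.
F ((~(d | (b <-> (~c -> a))) | ~c) | ~~(((~a <-> ~b) & (b | ~a)) <-> (~b -> b))): α-rule — add F (~(d | (b <-> (~c -> a))) | ~c), F ~~(((~a <-> ~b) & (b | ~a)) <-> (~b -> b)).
F (~(d | (b <-> (~c -> a))) | ~c): α-rule — add F ~(d | (b <-> (~c -> a))), F ~c.
F ~~(((~a <-> ~b) & (b | ~a)) <-> (~b -> b)): drop double negation, giving F (((~a <-> ~b) & (b | ~a)) <-> (~b -> b)).
F ~(d | (b <-> (~c -> a))): β-rule — branch into T d  //  T (b <-> (~c -> a)).
  branch 1 (add T d):
    F (((~a <-> ~b) & (b | ~a)) <-> (~b -> b)): β-rule — branch into T ((~a <-> ~b) & (b | ~a)), F (~b -> b)  //  F ((~a <-> ~b) & (b | ~a)), T (~b -> b).
      branch 1.1 (add T ((~a <-> ~b) & (b | ~a)), F (~b -> b)):
        T ((~a <-> ~b) & (b | ~a)): α-rule — add T (~a <-> ~b), T (b | ~a).
        F (~b -> b): α-rule — add T ~b, F b.
        T (~a <-> ~b): β-rule — branch into T ~a, T ~b  //  F ~a, F ~b.
          branch 1.1.1 (add T ~a, T ~b):
            T (b | ~a): β-rule — branch into T b  //  T ~a.
              branch 1.1.1.1 (add T b):
                × closes — contains both b and ~b.
              branch 1.1.1.2 (add T ~a):
                ○ open, literals {a=0, b=0, c=1, d=1}.
          branch 1.1.2 (add F ~a, F ~b):
            × closes — contains both b and ~b.
      branch 1.2 (add F ((~a <-> ~b) & (b | ~a)), T (~b -> b)):
        F ((~a <-> ~b) & (b | ~a)): β-rule — branch into F (~a <-> ~b)  //  F (b | ~a).
          branch 1.2.1 (add F (~a <-> ~b)):
            T (~b -> b): β-rule — branch into F ~b  //  T b.
              branch 1.2.1.1 (add F ~b):
                F (~a <-> ~b): β-rule — branch into T ~a, F ~b  //  F ~a, T ~b.
                  branch 1.2.1.1.1 (add T ~a, F ~b):
                    ○ open, literals {a=0, b=1, c=1, d=1}.
                  branch 1.2.1.1.2 (add F ~a, T ~b):
                    × closes — contains both b and ~b.
              branch 1.2.1.2 (add T b):
                F (~a <-> ~b): β-rule — branch into T ~a, F ~b  //  F ~a, T ~b.
                  branch 1.2.1.2.1 (add T ~a, F ~b):
                    ○ open, literals {a=0, b=1, c=1, d=1}.
                  branch 1.2.1.2.2 (add F ~a, T ~b):
                    × closes — contains both b and ~b.
          branch 1.2.2 (add F (b | ~a)):
            F (b | ~a): α-rule — add F b, F ~a.
            T (~b -> b): β-rule — branch into F ~b  //  T b.
              branch 1.2.2.1 (add F ~b):
                × closes — contains both b and ~b.
              branch 1.2.2.2 (add T b):
                × closes — contains both b and ~b.
  branch 2 (add T (b <-> (~c -> a))):
    F (((~a <-> ~b) & (b | ~a)) <-> (~b -> b)): β-rule — branch into T ((~a <-> ~b) & (b | ~a)), F (~b -> b)  //  F ((~a <-> ~b) & (b | ~a)), T (~b -> b).
      branch 2.1 (add T ((~a <-> ~b) & (b | ~a)), F (~b -> b)):
        T ((~a <-> ~b) & (b | ~a)): α-rule — add T (~a <-> ~b), T (b | ~a).
        F (~b -> b): α-rule — add T ~b, F b.
        T (b <-> (~c -> a)): β-rule — branch into T b, T (~c -> a)  //  F b, F (~c -> a).
          branch 2.1.1 (add T b, T (~c -> a)):
            × closes — contains both b and ~b.
          branch 2.1.2 (add F b, F (~c -> a)):
            F (~c -> a): α-rule — add T ~c, F a.
            × closes — contains both c and ~c.
      branch 2.2 (add F ((~a <-> ~b) & (b | ~a)), T (~b -> b)):
        T (b <-> (~c -> a)): β-rule — branch into T b, T (~c -> a)  //  F b, F (~c -> a).
          branch 2.2.1 (add T b, T (~c -> a)):
            F ((~a <-> ~b) & (b | ~a)): β-rule — branch into F (~a <-> ~b)  //  F (b | ~a).
              branch 2.2.1.1 (add F (~a <-> ~b)):
                T (~b -> b): β-rule — branch into F ~b  //  T b.
                  branch 2.2.1.1.1 (add F ~b):
                    T (~c -> a): β-rule — branch into F ~c  //  T a.
                      branch 2.2.1.1.1.1 (add F ~c):
                        F (~a <-> ~b): β-rule — branch into T ~a, F ~b  //  F ~a, T ~b.
                          branch 2.2.1.1.1.1.1 (add T ~a, F ~b):
                            ○ open, literals {a=0, b=1, c=1}.
                          branch 2.2.1.1.1.1.2 (add F ~a, T ~b):
                            × closes — contains both b and ~b.
                      branch 2.2.1.1.1.2 (add T a):
                        F (~a <-> ~b): β-rule — branch into T ~a, F ~b  //  F ~a, T ~b.
                          branch 2.2.1.1.1.2.1 (add T ~a, F ~b):
                            × closes — contains both a and ~a.
                          branch 2.2.1.1.1.2.2 (add F ~a, T ~b):
                            × closes — contains both b and ~b.
                  branch 2.2.1.1.2 (add T b):
                    T (~c -> a): β-rule — branch into F ~c  //  T a.
                      branch 2.2.1.1.2.1 (add F ~c):
                        F (~a <-> ~b): β-rule — branch into T ~a, F ~b  //  F ~a, T ~b.
                          branch 2.2.1.1.2.1.1 (add T ~a, F ~b):
                            ○ open, literals {a=0, b=1, c=1}.
                          branch 2.2.1.1.2.1.2 (add F ~a, T ~b):
                            × closes — contains both b and ~b.
                      branch 2.2.1.1.2.2 (add T a):
                        F (~a <-> ~b): β-rule — branch into T ~a, F ~b  //  F ~a, T ~b.
                          branch 2.2.1.1.2.2.1 (add T ~a, F ~b):
                            × closes — contains both a and ~a.
                          branch 2.2.1.1.2.2.2 (add F ~a, T ~b):
                            × closes — contains both b and ~b.
              branch 2.2.1.2 (add F (b | ~a)):
                F (b | ~a): α-rule — add F b, F ~a.
                × closes — contains both b and ~b.
          branch 2.2.2 (add F b, F (~c -> a)):
            F (~c -> a): α-rule — add T ~c, F a.
            × closes — contains both c and ~c.
16 branches closed, 5 open.
An open branch gives a countermodel: a=0, b=0, c=1, d=1 (unmentioned atoms arbitrary); under it the original formula is false.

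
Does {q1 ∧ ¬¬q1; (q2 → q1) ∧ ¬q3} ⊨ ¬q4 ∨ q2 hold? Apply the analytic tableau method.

No

Initial set: {(q1 ∧ ¬¬q1); ((q2 → q1) ∧ ¬q3); ¬(¬q4 ∨ q2)}.
(q1 ∧ ¬¬q1): α-rule — add q1, ¬¬q1.
((q2 → q1) ∧ ¬q3): α-rule — add (q2 → q1), ¬q3.
¬(¬q4 ∨ q2): α-rule — add ¬¬q4, ¬q2.
¬¬q1: drop double negation, giving q1.
(q2 → q1): β-rule — branch into ¬q2  //  q1.
  branch 1 (add ¬q2):
    ○ open, literals {q1=true, q2=false, q3=false, q4=true}.
  branch 2 (add q1):
    ○ open, literals {q1=true, q2=false, q3=false, q4=true}.
0 branches closed, 2 open.
An open branch gives a countermodel: q1=true, q2=false, q3=false, q4=true (unmentioned atoms arbitrary); the premises hold there but the conclusion fails.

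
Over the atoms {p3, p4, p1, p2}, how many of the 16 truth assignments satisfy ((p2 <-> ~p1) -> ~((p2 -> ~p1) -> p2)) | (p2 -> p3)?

14

Initial set: {(((p2 <-> ~p1) -> ~((p2 -> ~p1) -> p2)) | (p2 -> p3))}.
(((p2 <-> ~p1) -> ~((p2 -> ~p1) -> p2)) | (p2 -> p3)): β-rule — branch into ((p2 <-> ~p1) -> ~((p2 -> ~p1) -> p2))  //  (p2 -> p3).
  branch 1 (add ((p2 <-> ~p1) -> ~((p2 -> ~p1) -> p2))):
    ((p2 <-> ~p1) -> ~((p2 -> ~p1) -> p2)): β-rule — branch into ~(p2 <-> ~p1)  //  ~((p2 -> ~p1) -> p2).
      branch 1.1 (add ~(p2 <-> ~p1)):
        ~(p2 <-> ~p1): β-rule — branch into p2, ~~p1  //  ~p2, ~p1.
          branch 1.1.1 (add p2, ~~p1):
            ○ open, literals {p1=true, p2=true}.
          branch 1.1.2 (add ~p2, ~p1):
            ○ open, literals {p1=false, p2=false}.
      branch 1.2 (add ~((p2 -> ~p1) -> p2)):
        ~((p2 -> ~p1) -> p2): α-rule — add (p2 -> ~p1), ~p2.
        (p2 -> ~p1): β-rule — branch into ~p2  //  ~p1.
          branch 1.2.1 (add ~p2):
            ○ open, literals {p2=false}.
          branch 1.2.2 (add ~p1):
            ○ open, literals {p1=false, p2=false}.
  branch 2 (add (p2 -> p3)):
    (p2 -> p3): β-rule — branch into ~p2  //  p3.
      branch 2.1 (add ~p2):
        ○ open, literals {p2=false}.
      branch 2.2 (add p3):
        ○ open, literals {p3=true}.
0 branches closed, 6 open.
Each open branch fixes some atoms; the unmentioned ones are free. Counting distinct full assignments: branch {p1=true, p2=true} (p3, p4) contributes 4 new; branch {p1=false, p2=false} (p3, p4) contributes 4 new; branch {p2=false} (p3, p4, p1) contributes 4 new; branch {p1=false, p2=false} (p3, p4) contributes 0 new; branch {p2=false} (p3, p4, p1) contributes 0 new; branch {p3=true} (p4, p1, p2) contributes 2 new. Total: 14.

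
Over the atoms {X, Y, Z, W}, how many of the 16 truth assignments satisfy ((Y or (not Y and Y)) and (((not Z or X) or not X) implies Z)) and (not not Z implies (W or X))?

Initial set: {(((Y or (not Y and Y)) and (((not Z or X) or not X) implies Z)) and (not not Z implies (W or X)))}.
(((Y or (not Y and Y)) and (((not Z or X) or not X) implies Z)) and (not not Z implies (W or X))): α-rule — add ((Y or (not Y and Y)) and (((not Z or X) or not X) implies Z)), (not not Z implies (W or X)).
((Y or (not Y and Y)) and (((not Z or X) or not X) implies Z)): α-rule — add (Y or (not Y and Y)), (((not Z or X) or not X) implies Z).
(not not Z implies (W or X)): β-rule — branch into not not not Z  //  (W or X).
  branch 1 (add not not not Z):
    not not not Z: drop double negation, giving not Z.
    (Y or (not Y and Y)): β-rule — branch into Y  //  (not Y and Y).
      branch 1.1 (add Y):
        (((not Z or X) or not X) implies Z): β-rule — branch into not ((not Z or X) or not X)  //  Z.
          branch 1.1.1 (add not ((not Z or X) or not X)):
            not ((not Z or X) or not X): α-rule — add not (not Z or X), not not X.
            not (not Z or X): α-rule — add not not Z, not X.
            × closes — contains both Z and not Z.
          branch 1.1.2 (add Z):
            × closes — contains both Z and not Z.
      branch 1.2 (add (not Y and Y)):
        (not Y and Y): α-rule — add not Y, Y.
        × closes — contains both Y and not Y.
  branch 2 (add (W or X)):
    (Y or (not Y and Y)): β-rule — branch into Y  //  (not Y and Y).
      branch 2.1 (add Y):
        (((not Z or X) or not X) implies Z): β-rule — branch into not ((not Z or X) or not X)  //  Z.
          branch 2.1.1 (add not ((not Z or X) or not X)):
            not ((not Z or X) or not X): α-rule — add not (not Z or X), not not X.
            not (not Z or X): α-rule — add not not Z, not X.
            × closes — contains both X and not X.
          branch 2.1.2 (add Z):
            (W or X): β-rule — branch into W  //  X.
              branch 2.1.2.1 (add W):
                ○ open, literals {W=T, Y=T, Z=T}.
              branch 2.1.2.2 (add X):
                ○ open, literals {X=T, Y=T, Z=T}.
      branch 2.2 (add (not Y and Y)):
        (not Y and Y): α-rule — add not Y, Y.
        × closes — contains both Y and not Y.
5 branches closed, 2 open.
Each open branch fixes some atoms; the unmentioned ones are free. Counting distinct full assignments: branch {W=T, Y=T, Z=T} (X) contributes 2 new; branch {X=T, Y=T, Z=T} (W) contributes 1 new. Total: 3.

3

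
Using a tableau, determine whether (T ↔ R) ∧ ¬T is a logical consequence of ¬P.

No

Initial set: {¬P; ¬((T ↔ R) ∧ ¬T)}.
¬((T ↔ R) ∧ ¬T): β-rule — branch into ¬(T ↔ R)  //  ¬¬T.
  branch 1 (add ¬(T ↔ R)):
    ¬(T ↔ R): β-rule — branch into T, ¬R  //  ¬T, R.
      branch 1.1 (add T, ¬R):
        ○ open, literals {P=false, R=false, T=true}.
      branch 1.2 (add ¬T, R):
        ○ open, literals {P=false, R=true, T=false}.
  branch 2 (add ¬¬T):
    ○ open, literals {P=false, T=true}.
0 branches closed, 3 open.
An open branch gives a countermodel: P=false, R=false, T=true (unmentioned atoms arbitrary); the premises hold there but the conclusion fails.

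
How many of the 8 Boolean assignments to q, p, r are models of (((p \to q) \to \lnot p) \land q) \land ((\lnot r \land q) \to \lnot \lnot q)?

Initial set: {T ((((p \to q) \to \lnot p) \land q) \land ((\lnot r \land q) \to \lnot \lnot q))}.
T ((((p \to q) \to \lnot p) \land q) \land ((\lnot r \land q) \to \lnot \lnot q)): α-rule — add T (((p \to q) \to \lnot p) \land q), T ((\lnot r \land q) \to \lnot \lnot q).
T (((p \to q) \to \lnot p) \land q): α-rule — add T ((p \to q) \to \lnot p), T q.
T ((\lnot r \land q) \to \lnot \lnot q): β-rule — branch into F (\lnot r \land q)  //  T \lnot \lnot q.
  branch 1 (add F (\lnot r \land q)):
    T ((p \to q) \to \lnot p): β-rule — branch into F (p \to q)  //  T \lnot p.
      branch 1.1 (add F (p \to q)):
        F (p \to q): α-rule — add T p, F q.
        × closes — contains both q and \lnot q.
      branch 1.2 (add T \lnot p):
        F (\lnot r \land q): β-rule — branch into F \lnot r  //  F q.
          branch 1.2.1 (add F \lnot r):
            ○ open, literals {p=0, q=1, r=1}.
          branch 1.2.2 (add F q):
            × closes — contains both q and \lnot q.
  branch 2 (add T \lnot \lnot q):
    T \lnot \lnot q: drop double negation, giving T q.
    T ((p \to q) \to \lnot p): β-rule — branch into F (p \to q)  //  T \lnot p.
      branch 2.1 (add F (p \to q)):
        F (p \to q): α-rule — add T p, F q.
        × closes — contains both q and \lnot q.
      branch 2.2 (add T \lnot p):
        ○ open, literals {p=0, q=1}.
3 branches closed, 2 open.
Each open branch fixes some atoms; the unmentioned ones are free. Counting distinct full assignments: branch {p=0, q=1, r=1} (none free) contributes 1 new; branch {p=0, q=1} (r) contributes 1 new. Total: 2.

2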